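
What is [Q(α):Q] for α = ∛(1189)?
[Q(α):Q] = 3

The minimal polynomial of α is x^3 - 1189, irreducible over Q since 1189 is not a perfect cube (so x^3 - 1189 has no rational root). Hence [Q(α):Q] = deg(m_α) = 3.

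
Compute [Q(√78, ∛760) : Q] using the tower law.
[Q(√78, ∛760) : Q] = 6

Let L = Q(√78, ∛760). Since Q(√78) ⊂ L and [Q(√78):Q] = 2, the tower law gives 2 | [L:Q]. Likewise Q(∛760) ⊂ L with [Q(∛760):Q] = 3 (because 760 is not a perfect cube), so 3 | [L:Q]. As gcd(2,3) = 1, [L:Q] is divisible by 6. Conversely L is generated over Q by √78 and ∛760, so [L:Q] ≤ 2·3 = 6. Therefore [Q(√78, ∛760) : Q] = 6.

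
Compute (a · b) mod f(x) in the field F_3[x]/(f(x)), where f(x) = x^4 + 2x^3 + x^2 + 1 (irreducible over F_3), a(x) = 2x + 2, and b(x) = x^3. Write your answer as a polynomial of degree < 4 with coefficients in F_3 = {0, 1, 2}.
a · b ≡ x^3 + x^2 + 1 (mod f(x))

Multiply in F_3[x]: a(x)·b(x) = (2x + 2)·(x^3) = 2x^4 + 2x^3. This has degree ≥ 4, so divide by f(x) over F_3: 2x^4 + 2x^3 = (2)·(x^4 + 2x^3 + x^2 + 1) + (x^3 + x^2 + 1). Hence a·b ≡ x^3 + x^2 + 1 (mod f). (F_3[x]/(f) is a field with 3^4 = 81 elements since f is irreducible of degree 4.)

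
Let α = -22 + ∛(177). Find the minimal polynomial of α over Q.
m_α(x) = x^3 + 66x^2 + 1452x + 10471

Set β = α + 22 = ∛(177), so β^3 = 177. Then (α + 22)^3 - 177 = 0, i.e. α is a root of g(x) = (x + 22)^3 - 177 = x^3 + 66x^2 + 1452x + 10471. Since g(x) = h(x + 22) where h(x) = x^3 - 177, and h is irreducible over Q (because 177 is not a perfect cube, so h has no rational root, and a monic cubic with no rational root is irreducible), g is also irreducible (irreducibility is preserved under the substitution x → x + 22). Hence m_α(x) = x^3 + 66x^2 + 1452x + 10471.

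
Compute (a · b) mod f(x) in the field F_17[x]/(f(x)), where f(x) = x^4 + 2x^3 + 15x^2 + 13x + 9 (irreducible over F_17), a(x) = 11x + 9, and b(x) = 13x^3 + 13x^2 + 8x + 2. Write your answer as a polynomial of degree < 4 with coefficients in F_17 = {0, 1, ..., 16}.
a · b ≡ 8x^3 + 15x^2 + 3x + 6 (mod f(x))

Multiply in F_17[x]: a(x)·b(x) = (11x + 9)·(13x^3 + 13x^2 + 8x + 2) = 7x^4 + 5x^3 + x^2 + 9x + 1. This has degree ≥ 4, so divide by f(x) over F_17: 7x^4 + 5x^3 + x^2 + 9x + 1 = (7)·(x^4 + 2x^3 + 15x^2 + 13x + 9) + (8x^3 + 15x^2 + 3x + 6). Hence a·b ≡ 8x^3 + 15x^2 + 3x + 6 (mod f). (F_17[x]/(f) is a field with 17^4 = 83521 elements since f is irreducible of degree 4.)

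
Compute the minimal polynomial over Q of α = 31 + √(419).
m_α(x) = x^2 - 62x + 542

From α - 31 = √(419), squaring gives (α - 31)^2 = 419, i.e. α^2 - 62α + 961 = 419, so α^2 - 62α + 542 = 0. The discriminant of x^2 - 62x + 542 is (-62)^2 - 4·(542) = 3844 - 2168 = 1676, and 4·(419) is not a perfect square in Q since 419 is squarefree and ≠ 1. Hence x^2 - 62x + 542 is irreducible over Q and is the minimal polynomial of α.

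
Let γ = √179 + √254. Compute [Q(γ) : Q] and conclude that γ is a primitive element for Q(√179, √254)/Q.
[Q(γ) : Q] = 4 (equivalently, Q(γ) = Q(√179, √254))

Obviously Q(γ) ⊆ Q(√179, √254), and [Q(√179, √254):Q] = 4 (since 179, 254 are distinct squarefree integers > 1 with 45466 not a perfect square). To show equality we compute the minimal polynomial of γ. From γ = √179 + √254: γ^2 = 179 + 2√(45466) + 254 = 433 + 2√(45466), so γ^2 - 433 = 2√(45466); squaring, (γ^2 - 433)^2 = 4·45466, i.e. γ^4 - 866γ^2 + 187489 - 181864 = 0, i.e. γ^4 - 866γ^2 + 5625 = 0. So γ is a root of x^4 - 866x^2 + 5625. This polynomial is irreducible over Q: it has no rational root (each ±√179 ± √254 is irrational), and any factorization into two quadratics over Q would force √(45466) ∈ Q (pairing opposite roots) or √179, √254 ∈ Q (other pairings), all impossible. Hence [Q(γ):Q] = 4 = [Q(√179, √254):Q], so Q(γ) = Q(√179, √254).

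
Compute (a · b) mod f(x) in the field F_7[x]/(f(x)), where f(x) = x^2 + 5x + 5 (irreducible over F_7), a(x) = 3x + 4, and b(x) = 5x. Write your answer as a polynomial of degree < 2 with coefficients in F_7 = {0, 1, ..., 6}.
a · b ≡ x + 2 (mod f(x))

Multiply in F_7[x]: a(x)·b(x) = (3x + 4)·(5x) = x^2 + 6x. This has degree ≥ 2, so divide by f(x) over F_7: x^2 + 6x = (1)·(x^2 + 5x + 5) + (x + 2). Hence a·b ≡ x + 2 (mod f). (F_7[x]/(f) is a field with 7^2 = 49 elements since f is irreducible of degree 2.)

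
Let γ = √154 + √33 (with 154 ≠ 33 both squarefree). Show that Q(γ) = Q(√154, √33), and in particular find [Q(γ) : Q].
[Q(γ) : Q] = 4 (equivalently, Q(γ) = Q(√154, √33))

Obviously Q(γ) ⊆ Q(√154, √33), and [Q(√154, √33):Q] = 4 (since 154, 33 are distinct squarefree integers > 1 with 5082 not a perfect square). To show equality we compute the minimal polynomial of γ. From γ = √154 + √33: γ^2 = 154 + 2√(5082) + 33 = 187 + 2√(5082), so γ^2 - 187 = 2√(5082); squaring, (γ^2 - 187)^2 = 4·5082, i.e. γ^4 - 374γ^2 + 34969 - 20328 = 0, i.e. γ^4 - 374γ^2 + 14641 = 0. So γ is a root of x^4 - 374x^2 + 14641. This polynomial is irreducible over Q: it has no rational root (each ±√154 ± √33 is irrational), and any factorization into two quadratics over Q would force √(5082) ∈ Q (pairing opposite roots) or √154, √33 ∈ Q (other pairings), all impossible. Hence [Q(γ):Q] = 4 = [Q(√154, √33):Q], so Q(γ) = Q(√154, √33).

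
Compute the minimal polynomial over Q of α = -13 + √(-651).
m_α(x) = x^2 + 26x + 820

From α + 13 = √(-651), squaring gives (α + 13)^2 = -651, i.e. α^2 + 26α + 169 = -651, so α^2 + 26α + 820 = 0. The discriminant of x^2 + 26x + 820 is (26)^2 - 4·(820) = 676 - 3280 = -2604, and 4·(-651) is not a perfect square in Q since -651 is squarefree and ≠ 1. Hence x^2 + 26x + 820 is irreducible over Q and is the minimal polynomial of α.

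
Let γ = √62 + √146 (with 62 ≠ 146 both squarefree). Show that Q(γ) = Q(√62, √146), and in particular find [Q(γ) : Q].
[Q(γ) : Q] = 4 (equivalently, Q(γ) = Q(√62, √146))

Obviously Q(γ) ⊆ Q(√62, √146), and [Q(√62, √146):Q] = 4 (since 62, 146 are distinct squarefree integers > 1 with 9052 not a perfect square). To show equality we compute the minimal polynomial of γ. From γ = √62 + √146: γ^2 = 62 + 2√(9052) + 146 = 208 + 2√(9052), so γ^2 - 208 = 2√(9052); squaring, (γ^2 - 208)^2 = 4·9052, i.e. γ^4 - 416γ^2 + 43264 - 36208 = 0, i.e. γ^4 - 416γ^2 + 7056 = 0. So γ is a root of x^4 - 416x^2 + 7056. This polynomial is irreducible over Q: it has no rational root (each ±√62 ± √146 is irrational), and any factorization into two quadratics over Q would force √(9052) ∈ Q (pairing opposite roots) or √62, √146 ∈ Q (other pairings), all impossible. Hence [Q(γ):Q] = 4 = [Q(√62, √146):Q], so Q(γ) = Q(√62, √146).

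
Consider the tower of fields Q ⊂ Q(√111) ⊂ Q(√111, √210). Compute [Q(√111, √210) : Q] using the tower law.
[Q(√111, √210) : Q] = 4

[Q(√111):Q] = 2 (min poly x^2 - 111, irreducible since 111 is squarefree > 1). For the top step, suppose √210 ∈ Q(√111), say √210 = c + d√111 with c, d ∈ Q. Squaring: 210 = c^2 + 111d^2 + 2cd√111. Since √111 ∉ Q this forces 2cd = 0. If d = 0 then √210 = c ∈ Q, contradicting 210 squarefree > 1. If c = 0 then 210 = 111d^2, so 111·210 = (111d)^2 is a perfect square in Q — but 111·210 = 23310 is not a perfect square (since 111 and 210 are distinct squarefree integers). Contradiction. Hence √210 ∉ Q(√111), so x^2 - 210 stays irreducible over Q(√111) and [Q(√111, √210) : Q(√111)] = 2. By the tower law, [Q(√111, √210) : Q] = 2 · 2 = 4.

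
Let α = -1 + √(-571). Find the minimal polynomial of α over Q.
m_α(x) = x^2 + 2x + 572

From α + 1 = √(-571), squaring gives (α + 1)^2 = -571, i.e. α^2 + 2α + 1 = -571, so α^2 + 2α + 572 = 0. The discriminant of x^2 + 2x + 572 is (2)^2 - 4·(572) = 4 - 2288 = -2284, and 4·(-571) is not a perfect square in Q since -571 is squarefree and ≠ 1. Hence x^2 + 2x + 572 is irreducible over Q and is the minimal polynomial of α.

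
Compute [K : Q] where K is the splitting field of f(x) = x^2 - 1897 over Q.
[K : Q] = 2

f(x) = x^2 - 1897 factors as (x - √1897)(x + √1897). The splitting field is K = Q(√1897). Since 1897 is squarefree and > 1, it is not a perfect square, so x^2 - 1897 is irreducible over Q and [Q(√1897) : Q] = 2. Hence [K : Q] = 2.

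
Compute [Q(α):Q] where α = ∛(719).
[Q(α):Q] = 3

The minimal polynomial of α is x^3 - 719, irreducible over Q since 719 is not a perfect cube (so x^3 - 719 has no rational root). Hence [Q(α):Q] = deg(m_α) = 3.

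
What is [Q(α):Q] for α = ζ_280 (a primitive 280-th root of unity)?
[Q(α):Q] = 96

The minimal polynomial of ζ_280 over Q is the 280-th cyclotomic polynomial Φ_280(x), which is irreducible over Q and has degree φ(280) = 96. Hence [Q(α):Q] = φ(280) = 96.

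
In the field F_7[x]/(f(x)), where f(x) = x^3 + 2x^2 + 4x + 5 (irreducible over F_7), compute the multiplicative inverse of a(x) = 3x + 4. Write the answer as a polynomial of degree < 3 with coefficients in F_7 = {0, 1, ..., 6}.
a(x)^(-1) ≡ 6x^2 + 4x (mod f(x))

Since f is irreducible over F_7, F_7[x]/(f) is a field and a(x) ≠ 0 has an inverse. Apply the extended Euclidean algorithm to f(x) and a(x) in F_7[x]: f(x) = (5x^2 + x)·a(x) + (5). The last nonzero remainder is the constant 5 = gcd(f, a) in F_7. Back-substituting through the division chain expresses 5 = s(x)·a(x) + t(x)·f(x) with s(x) ≡ 2x^2 + 6x (mod f), so (2x^2 + 6x)·a(x) ≡ 5 (mod f). Multiplying by 5^(-1) ≡ 3 in F_7 gives a(x)^(-1) ≡ 3·(2x^2 + 6x) ≡ 6x^2 + 4x (mod f). Check: (3x + 4)·(6x^2 + 4x) = 4x^3 + x^2 + 2x ≡ 1 (mod x^3 + 2x^2 + 4x + 5).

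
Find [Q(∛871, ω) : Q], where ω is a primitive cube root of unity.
[Q(∛871, ω) : Q] = 6

[Q(∛871):Q] = 3 (min poly x^3 - 871, irreducible since 871 is not a perfect cube). [Q(ω):Q] = 2 (min poly x^2 + x + 1). Since Q(∛871) ⊂ R and ω ∉ R, we have ω ∉ Q(∛871), so x^2 + x + 1 remains irreducible over Q(∛871) and [Q(∛871, ω) : Q(∛871)] = 2. By the tower law, [Q(∛871, ω) : Q] = 3 · 2 = 6. (In fact Q(∛871, ω) is the splitting field of x^3 - 871 over Q.)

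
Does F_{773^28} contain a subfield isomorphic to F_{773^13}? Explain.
No: F_{773^13} is not a subfield of F_{773^28}

F_{p^m} embeds in F_{p^n} iff m | n. Here 13 ∤ 28 (since 28 = 2·13 + 2 with remainder 2 ≠ 0), so F_{773^13} is not a subfield of F_{773^28}. Equivalently: if it were, the tower law would give 13 = [F_{773^13}:F_773] dividing [F_{773^28}:F_773] = 28, contradiction.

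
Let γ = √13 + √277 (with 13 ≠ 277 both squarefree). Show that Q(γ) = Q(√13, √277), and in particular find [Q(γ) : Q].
[Q(γ) : Q] = 4 (equivalently, Q(γ) = Q(√13, √277))

Obviously Q(γ) ⊆ Q(√13, √277), and [Q(√13, √277):Q] = 4 (since 13, 277 are distinct squarefree integers > 1 with 3601 not a perfect square). To show equality we compute the minimal polynomial of γ. From γ = √13 + √277: γ^2 = 13 + 2√(3601) + 277 = 290 + 2√(3601), so γ^2 - 290 = 2√(3601); squaring, (γ^2 - 290)^2 = 4·3601, i.e. γ^4 - 580γ^2 + 84100 - 14404 = 0, i.e. γ^4 - 580γ^2 + 69696 = 0. So γ is a root of x^4 - 580x^2 + 69696. This polynomial is irreducible over Q: it has no rational root (each ±√13 ± √277 is irrational), and any factorization into two quadratics over Q would force √(3601) ∈ Q (pairing opposite roots) or √13, √277 ∈ Q (other pairings), all impossible. Hence [Q(γ):Q] = 4 = [Q(√13, √277):Q], so Q(γ) = Q(√13, √277).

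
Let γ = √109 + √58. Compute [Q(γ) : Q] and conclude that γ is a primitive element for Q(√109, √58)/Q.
[Q(γ) : Q] = 4 (equivalently, Q(γ) = Q(√109, √58))

Obviously Q(γ) ⊆ Q(√109, √58), and [Q(√109, √58):Q] = 4 (since 109, 58 are distinct squarefree integers > 1 with 6322 not a perfect square). To show equality we compute the minimal polynomial of γ. From γ = √109 + √58: γ^2 = 109 + 2√(6322) + 58 = 167 + 2√(6322), so γ^2 - 167 = 2√(6322); squaring, (γ^2 - 167)^2 = 4·6322, i.e. γ^4 - 334γ^2 + 27889 - 25288 = 0, i.e. γ^4 - 334γ^2 + 2601 = 0. So γ is a root of x^4 - 334x^2 + 2601. This polynomial is irreducible over Q: it has no rational root (each ±√109 ± √58 is irrational), and any factorization into two quadratics over Q would force √(6322) ∈ Q (pairing opposite roots) or √109, √58 ∈ Q (other pairings), all impossible. Hence [Q(γ):Q] = 4 = [Q(√109, √58):Q], so Q(γ) = Q(√109, √58).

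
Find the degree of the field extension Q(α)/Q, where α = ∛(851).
[Q(α):Q] = 3

The minimal polynomial of α is x^3 - 851, irreducible over Q since 851 is not a perfect cube (so x^3 - 851 has no rational root). Hence [Q(α):Q] = deg(m_α) = 3.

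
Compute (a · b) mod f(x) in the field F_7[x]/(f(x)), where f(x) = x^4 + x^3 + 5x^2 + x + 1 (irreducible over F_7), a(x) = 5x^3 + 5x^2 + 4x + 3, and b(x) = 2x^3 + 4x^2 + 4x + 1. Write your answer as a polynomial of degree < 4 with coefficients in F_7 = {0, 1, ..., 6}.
a · b ≡ x^3 + x^2 + 4x + 4 (mod f(x))

Multiply in F_7[x]: a(x)·b(x) = (5x^3 + 5x^2 + 4x + 3)·(2x^3 + 4x^2 + 4x + 1) = 3x^6 + 2x^5 + 6x^4 + 5x^3 + 5x^2 + 2x + 3. This has degree ≥ 4, so divide by f(x) over F_7: 3x^6 + 2x^5 + 6x^4 + 5x^3 + 5x^2 + 2x + 3 = (3x^2 + 6x + 6)·(x^4 + x^3 + 5x^2 + x + 1) + (x^3 + x^2 + 4x + 4). Hence a·b ≡ x^3 + x^2 + 4x + 4 (mod f). (F_7[x]/(f) is a field with 7^4 = 2401 elements since f is irreducible of degree 4.)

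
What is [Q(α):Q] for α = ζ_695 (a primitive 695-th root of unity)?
[Q(α):Q] = 552

The minimal polynomial of ζ_695 over Q is the 695-th cyclotomic polynomial Φ_695(x), which is irreducible over Q and has degree φ(695) = 552. Hence [Q(α):Q] = φ(695) = 552.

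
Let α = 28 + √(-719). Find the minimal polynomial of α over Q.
m_α(x) = x^2 - 56x + 1503

From α - 28 = √(-719), squaring gives (α - 28)^2 = -719, i.e. α^2 - 56α + 784 = -719, so α^2 - 56α + 1503 = 0. The discriminant of x^2 - 56x + 1503 is (-56)^2 - 4·(1503) = 3136 - 6012 = -2876, and 4·(-719) is not a perfect square in Q since -719 is squarefree and ≠ 1. Hence x^2 - 56x + 1503 is irreducible over Q and is the minimal polynomial of α.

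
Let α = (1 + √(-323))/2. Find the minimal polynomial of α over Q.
m_α(x) = x^2 - x + 81

From 2α - 1 = √(-323), squaring gives (2α - 1)^2 = -323, i.e. 4α^2 - 4α + 1 = -323, so α^2 - α + (1 + 323)/4 = 0. Since -323 ≡ 1 (mod 4), (1 + 323)/4 = 81 ∈ Z. The polynomial x^2 - x + 81 has discriminant 1 - 4·(81) = -323, which is not a perfect square in Q (d = -323 is squarefree and ≠ 1), so x^2 - x + 81 is irreducible over Q. It is the minimal polynomial of α.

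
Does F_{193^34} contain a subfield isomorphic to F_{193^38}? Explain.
No: F_{193^38} is not a subfield of F_{193^34}

F_{p^m} embeds in F_{p^n} iff m | n. Here 38 ∤ 34 (since 34 = 0·38 + 34 with remainder 34 ≠ 0), so F_{193^38} is not a subfield of F_{193^34}. Equivalently: if it were, the tower law would give 38 = [F_{193^38}:F_193] dividing [F_{193^34}:F_193] = 34, contradiction.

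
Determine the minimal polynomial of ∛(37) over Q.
m_α(x) = x^3 - 37

α satisfies α^3 = 37, so x^3 - 37 annihilates α. By the rational root test, a rational root p/q (in lowest terms) of x^3 - 37 would satisfy p^3 = 37 q^3, forcing q = 1 and p^3 = 37; but 37 is not a perfect cube, contradiction. A monic cubic over Q with no rational root is irreducible (any nontrivial factorization would include a linear factor). Hence x^3 - 37 is the minimal polynomial of α, and in particular [Q(α):Q] = 3.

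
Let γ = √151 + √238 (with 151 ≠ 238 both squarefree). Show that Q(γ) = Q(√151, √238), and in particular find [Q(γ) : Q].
[Q(γ) : Q] = 4 (equivalently, Q(γ) = Q(√151, √238))

Obviously Q(γ) ⊆ Q(√151, √238), and [Q(√151, √238):Q] = 4 (since 151, 238 are distinct squarefree integers > 1 with 35938 not a perfect square). To show equality we compute the minimal polynomial of γ. From γ = √151 + √238: γ^2 = 151 + 2√(35938) + 238 = 389 + 2√(35938), so γ^2 - 389 = 2√(35938); squaring, (γ^2 - 389)^2 = 4·35938, i.e. γ^4 - 778γ^2 + 151321 - 143752 = 0, i.e. γ^4 - 778γ^2 + 7569 = 0. So γ is a root of x^4 - 778x^2 + 7569. This polynomial is irreducible over Q: it has no rational root (each ±√151 ± √238 is irrational), and any factorization into two quadratics over Q would force √(35938) ∈ Q (pairing opposite roots) or √151, √238 ∈ Q (other pairings), all impossible. Hence [Q(γ):Q] = 4 = [Q(√151, √238):Q], so Q(γ) = Q(√151, √238).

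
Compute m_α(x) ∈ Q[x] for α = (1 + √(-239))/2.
m_α(x) = x^2 - x + 60

From 2α - 1 = √(-239), squaring gives (2α - 1)^2 = -239, i.e. 4α^2 - 4α + 1 = -239, so α^2 - α + (1 + 239)/4 = 0. Since -239 ≡ 1 (mod 4), (1 + 239)/4 = 60 ∈ Z. The polynomial x^2 - x + 60 has discriminant 1 - 4·(60) = -239, which is not a perfect square in Q (d = -239 is squarefree and ≠ 1), so x^2 - x + 60 is irreducible over Q. It is the minimal polynomial of α.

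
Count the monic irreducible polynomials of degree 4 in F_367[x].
There are 4535248008 monic irreducible polynomials of degree 4 over F_367

Each element of F_{367^4} that lies in no proper subfield is a root of exactly one monic irreducible of degree 4 over F_367, and each such polynomial has 4 distinct roots in F_{367^4}. By Möbius inversion the count is N_367(4) = (1/4) Σ_{d|4} μ(4/d) · 367^d = (1/4)(μ(4)·367^1 + μ(2)·367^2 + μ(1)·367^4) = 18140992032/4 = 4535248008.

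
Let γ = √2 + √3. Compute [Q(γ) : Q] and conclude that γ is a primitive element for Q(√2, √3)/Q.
[Q(γ) : Q] = 4 (equivalently, Q(γ) = Q(√2, √3))

Obviously Q(γ) ⊆ Q(√2, √3), and [Q(√2, √3):Q] = 4 (since 2, 3 are distinct squarefree integers > 1 with 6 not a perfect square). To show equality we compute the minimal polynomial of γ. From γ = √2 + √3: γ^2 = 2 + 2√(6) + 3 = 5 + 2√(6), so γ^2 - 5 = 2√(6); squaring, (γ^2 - 5)^2 = 4·6, i.e. γ^4 - 10γ^2 + 25 - 24 = 0, i.e. γ^4 - 10γ^2 + 1 = 0. So γ is a root of x^4 - 10x^2 + 1. This polynomial is irreducible over Q: it has no rational root (each ±√2 ± √3 is irrational), and any factorization into two quadratics over Q would force √(6) ∈ Q (pairing opposite roots) or √2, √3 ∈ Q (other pairings), all impossible. Hence [Q(γ):Q] = 4 = [Q(√2, √3):Q], so Q(γ) = Q(√2, √3).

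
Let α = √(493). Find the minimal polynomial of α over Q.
m_α(x) = x^2 - 493

α satisfies α^2 - 493 = 0, so x^2 - 493 annihilates α. Since d = 493 is squarefree and ≠ 1, it is not a perfect square in Q, so x^2 - 493 has no rational root and is therefore irreducible over Q (a degree-2 polynomial over a field is irreducible iff it has no root). Hence m_α(x) = x^2 - 493.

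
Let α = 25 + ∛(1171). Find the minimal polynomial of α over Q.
m_α(x) = x^3 - 75x^2 + 1875x - 16796

Set β = α - 25 = ∛(1171), so β^3 = 1171. Then (α - 25)^3 - 1171 = 0, i.e. α is a root of g(x) = (x - 25)^3 - 1171 = x^3 - 75x^2 + 1875x - 16796. Since g(x) = h(x - 25) where h(x) = x^3 - 1171, and h is irreducible over Q (because 1171 is not a perfect cube, so h has no rational root, and a monic cubic with no rational root is irreducible), g is also irreducible (irreducibility is preserved under the substitution x → x - 25). Hence m_α(x) = x^3 - 75x^2 + 1875x - 16796.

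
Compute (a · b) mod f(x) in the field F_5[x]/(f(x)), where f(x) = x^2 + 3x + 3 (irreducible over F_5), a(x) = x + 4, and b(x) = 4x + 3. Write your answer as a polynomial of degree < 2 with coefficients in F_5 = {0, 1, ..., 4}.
a · b ≡ 2x (mod f(x))

Multiply in F_5[x]: a(x)·b(x) = (x + 4)·(4x + 3) = 4x^2 + 4x + 2. This has degree ≥ 2, so divide by f(x) over F_5: 4x^2 + 4x + 2 = (4)·(x^2 + 3x + 3) + (2x). Hence a·b ≡ 2x (mod f). (F_5[x]/(f) is a field with 5^2 = 25 elements since f is irreducible of degree 2.)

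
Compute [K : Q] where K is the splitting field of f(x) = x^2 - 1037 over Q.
[K : Q] = 2

f(x) = x^2 - 1037 factors as (x - √1037)(x + √1037). The splitting field is K = Q(√1037). Since 1037 is squarefree and > 1, it is not a perfect square, so x^2 - 1037 is irreducible over Q and [Q(√1037) : Q] = 2. Hence [K : Q] = 2.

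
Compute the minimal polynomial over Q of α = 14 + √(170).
m_α(x) = x^2 - 28x + 26

From α - 14 = √(170), squaring gives (α - 14)^2 = 170, i.e. α^2 - 28α + 196 = 170, so α^2 - 28α + 26 = 0. The discriminant of x^2 - 28x + 26 is (-28)^2 - 4·(26) = 784 - 104 = 680, and 4·(170) is not a perfect square in Q since 170 is squarefree and ≠ 1. Hence x^2 - 28x + 26 is irreducible over Q and is the minimal polynomial of α.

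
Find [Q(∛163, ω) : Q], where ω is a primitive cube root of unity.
[Q(∛163, ω) : Q] = 6

[Q(∛163):Q] = 3 (min poly x^3 - 163, irreducible since 163 is not a perfect cube). [Q(ω):Q] = 2 (min poly x^2 + x + 1). Since Q(∛163) ⊂ R and ω ∉ R, we have ω ∉ Q(∛163), so x^2 + x + 1 remains irreducible over Q(∛163) and [Q(∛163, ω) : Q(∛163)] = 2. By the tower law, [Q(∛163, ω) : Q] = 3 · 2 = 6. (In fact Q(∛163, ω) is the splitting field of x^3 - 163 over Q.)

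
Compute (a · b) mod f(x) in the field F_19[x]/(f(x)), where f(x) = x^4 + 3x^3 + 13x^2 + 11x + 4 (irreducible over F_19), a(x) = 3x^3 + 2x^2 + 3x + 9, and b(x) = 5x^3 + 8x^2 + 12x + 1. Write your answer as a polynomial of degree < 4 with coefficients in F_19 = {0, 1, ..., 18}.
a · b ≡ 17x^3 + 3x + 9 (mod f(x))

Multiply in F_19[x]: a(x)·b(x) = (3x^3 + 2x^2 + 3x + 9)·(5x^3 + 8x^2 + 12x + 1) = 15x^6 + 15x^5 + 10x^4 + x^3 + 15x^2 + 16x + 9. This has degree ≥ 4, so divide by f(x) over F_19: 15x^6 + 15x^5 + 10x^4 + x^3 + 15x^2 + 16x + 9 = (15x^2 + 8x)·(x^4 + 3x^3 + 13x^2 + 11x + 4) + (17x^3 + 3x + 9). Hence a·b ≡ 17x^3 + 3x + 9 (mod f). (F_19[x]/(f) is a field with 19^4 = 130321 elements since f is irreducible of degree 4.)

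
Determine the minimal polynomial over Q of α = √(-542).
m_α(x) = x^2 + 542

α satisfies α^2 + 542 = 0, so x^2 + 542 annihilates α. Since d = -542 is squarefree and ≠ 1, it is not a perfect square in Q, so x^2 + 542 has no rational root and is therefore irreducible over Q (a degree-2 polynomial over a field is irreducible iff it has no root). Hence m_α(x) = x^2 + 542.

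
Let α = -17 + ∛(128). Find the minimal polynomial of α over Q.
m_α(x) = x^3 + 51x^2 + 867x + 4785

Set β = α + 17 = ∛(128), so β^3 = 128. Then (α + 17)^3 - 128 = 0, i.e. α is a root of g(x) = (x + 17)^3 - 128 = x^3 + 51x^2 + 867x + 4785. Since g(x) = h(x + 17) where h(x) = x^3 - 128, and h is irreducible over Q (because 128 is not a perfect cube, so h has no rational root, and a monic cubic with no rational root is irreducible), g is also irreducible (irreducibility is preserved under the substitution x → x + 17). Hence m_α(x) = x^3 + 51x^2 + 867x + 4785.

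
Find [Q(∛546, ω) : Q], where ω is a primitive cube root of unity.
[Q(∛546, ω) : Q] = 6

[Q(∛546):Q] = 3 (min poly x^3 - 546, irreducible since 546 is not a perfect cube). [Q(ω):Q] = 2 (min poly x^2 + x + 1). Since Q(∛546) ⊂ R and ω ∉ R, we have ω ∉ Q(∛546), so x^2 + x + 1 remains irreducible over Q(∛546) and [Q(∛546, ω) : Q(∛546)] = 2. By the tower law, [Q(∛546, ω) : Q] = 3 · 2 = 6. (In fact Q(∛546, ω) is the splitting field of x^3 - 546 over Q.)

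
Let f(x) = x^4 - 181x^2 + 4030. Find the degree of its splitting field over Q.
[K : Q] = 4

Solving the quadratic in x^2: x^2 = (181 ± √(181^2 - 4·4030))/2 = (181 ± √16641)/2 = (181 ± 129)/2, giving x^2 = 155 or x^2 = 26. So f(x) = (x^2 - 155)(x^2 - 26) and the roots of f are ±√155, ±√26. Hence the splitting field is K = Q(√155, √26). Since 155 and 26 are distinct squarefree integers > 1, their product 4030 is not a perfect square, so √26 ∉ Q(√155). By the tower law [K:Q] = [Q(√155,√26):Q(√155)] · [Q(√155):Q] = 2 · 2 = 4.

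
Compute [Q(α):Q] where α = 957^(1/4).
[Q(α):Q] = 4

α is a root of x^4 - 957. By Eisenstein's criterion at the prime p = 3 (which divides the constant term 957 but p^2 = 9 does not, since 957 is squarefree), x^4 - 957 is irreducible over Q. Hence [Q(α):Q] = 4.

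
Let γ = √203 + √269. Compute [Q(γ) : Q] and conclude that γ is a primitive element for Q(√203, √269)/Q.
[Q(γ) : Q] = 4 (equivalently, Q(γ) = Q(√203, √269))

Obviously Q(γ) ⊆ Q(√203, √269), and [Q(√203, √269):Q] = 4 (since 203, 269 are distinct squarefree integers > 1 with 54607 not a perfect square). To show equality we compute the minimal polynomial of γ. From γ = √203 + √269: γ^2 = 203 + 2√(54607) + 269 = 472 + 2√(54607), so γ^2 - 472 = 2√(54607); squaring, (γ^2 - 472)^2 = 4·54607, i.e. γ^4 - 944γ^2 + 222784 - 218428 = 0, i.e. γ^4 - 944γ^2 + 4356 = 0. So γ is a root of x^4 - 944x^2 + 4356. This polynomial is irreducible over Q: it has no rational root (each ±√203 ± √269 is irrational), and any factorization into two quadratics over Q would force √(54607) ∈ Q (pairing opposite roots) or √203, √269 ∈ Q (other pairings), all impossible. Hence [Q(γ):Q] = 4 = [Q(√203, √269):Q], so Q(γ) = Q(√203, √269).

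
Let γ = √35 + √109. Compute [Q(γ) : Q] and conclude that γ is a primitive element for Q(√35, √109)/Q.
[Q(γ) : Q] = 4 (equivalently, Q(γ) = Q(√35, √109))

Obviously Q(γ) ⊆ Q(√35, √109), and [Q(√35, √109):Q] = 4 (since 35, 109 are distinct squarefree integers > 1 with 3815 not a perfect square). To show equality we compute the minimal polynomial of γ. From γ = √35 + √109: γ^2 = 35 + 2√(3815) + 109 = 144 + 2√(3815), so γ^2 - 144 = 2√(3815); squaring, (γ^2 - 144)^2 = 4·3815, i.e. γ^4 - 288γ^2 + 20736 - 15260 = 0, i.e. γ^4 - 288γ^2 + 5476 = 0. So γ is a root of x^4 - 288x^2 + 5476. This polynomial is irreducible over Q: it has no rational root (each ±√35 ± √109 is irrational), and any factorization into two quadratics over Q would force √(3815) ∈ Q (pairing opposite roots) or √35, √109 ∈ Q (other pairings), all impossible. Hence [Q(γ):Q] = 4 = [Q(√35, √109):Q], so Q(γ) = Q(√35, √109).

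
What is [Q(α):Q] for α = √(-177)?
[Q(α):Q] = 2

[Q(α):Q] equals the degree of the minimal polynomial of α. Here α^2 = -177 and x^2 + 177 is irreducible (d = -177 is squarefree, ≠ 1, hence not a square), so deg(m_α) = 2. Thus [Q(α):Q] = 2.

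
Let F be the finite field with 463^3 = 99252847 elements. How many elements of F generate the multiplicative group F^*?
There are φ(99252846) = 24416640 primitive elements

F_q^* is cyclic of order q - 1 = 99252846. A cyclic group of order m has exactly φ(m) generators. Here m = 99252846 = 2 · 3^2 · 7 · 11 · 19 · 3769, so the number of primitive elements is φ(99252846) = 24416640.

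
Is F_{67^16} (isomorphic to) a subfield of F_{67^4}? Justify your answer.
No: F_{67^16} is not a subfield of F_{67^4}

F_{p^m} embeds in F_{p^n} iff m | n. Here 16 ∤ 4 (since 4 = 0·16 + 4 with remainder 4 ≠ 0), so F_{67^16} is not a subfield of F_{67^4}. Equivalently: if it were, the tower law would give 16 = [F_{67^16}:F_67] dividing [F_{67^4}:F_67] = 4, contradiction.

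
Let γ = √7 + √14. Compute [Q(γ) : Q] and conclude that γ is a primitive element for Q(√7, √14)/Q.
[Q(γ) : Q] = 4 (equivalently, Q(γ) = Q(√7, √14))

Obviously Q(γ) ⊆ Q(√7, √14), and [Q(√7, √14):Q] = 4 (since 7, 14 are distinct squarefree integers > 1 with 98 not a perfect square). To show equality we compute the minimal polynomial of γ. From γ = √7 + √14: γ^2 = 7 + 2√(98) + 14 = 21 + 2√(98), so γ^2 - 21 = 2√(98); squaring, (γ^2 - 21)^2 = 4·98, i.e. γ^4 - 42γ^2 + 441 - 392 = 0, i.e. γ^4 - 42γ^2 + 49 = 0. So γ is a root of x^4 - 42x^2 + 49. This polynomial is irreducible over Q: it has no rational root (each ±√7 ± √14 is irrational), and any factorization into two quadratics over Q would force √(98) ∈ Q (pairing opposite roots) or √7, √14 ∈ Q (other pairings), all impossible. Hence [Q(γ):Q] = 4 = [Q(√7, √14):Q], so Q(γ) = Q(√7, √14).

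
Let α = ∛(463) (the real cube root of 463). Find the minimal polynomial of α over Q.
m_α(x) = x^3 - 463

α satisfies α^3 = 463, so x^3 - 463 annihilates α. By the rational root test, a rational root p/q (in lowest terms) of x^3 - 463 would satisfy p^3 = 463 q^3, forcing q = 1 and p^3 = 463; but 463 is not a perfect cube, contradiction. A monic cubic over Q with no rational root is irreducible (any nontrivial factorization would include a linear factor). Hence x^3 - 463 is the minimal polynomial of α, and in particular [Q(α):Q] = 3.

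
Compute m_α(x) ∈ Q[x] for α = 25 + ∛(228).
m_α(x) = x^3 - 75x^2 + 1875x - 15853

Set β = α - 25 = ∛(228), so β^3 = 228. Then (α - 25)^3 - 228 = 0, i.e. α is a root of g(x) = (x - 25)^3 - 228 = x^3 - 75x^2 + 1875x - 15853. Since g(x) = h(x - 25) where h(x) = x^3 - 228, and h is irreducible over Q (because 228 is not a perfect cube, so h has no rational root, and a monic cubic with no rational root is irreducible), g is also irreducible (irreducibility is preserved under the substitution x → x - 25). Hence m_α(x) = x^3 - 75x^2 + 1875x - 15853.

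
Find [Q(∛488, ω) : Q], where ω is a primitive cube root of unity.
[Q(∛488, ω) : Q] = 6

[Q(∛488):Q] = 3 (min poly x^3 - 488, irreducible since 488 is not a perfect cube). [Q(ω):Q] = 2 (min poly x^2 + x + 1). Since Q(∛488) ⊂ R and ω ∉ R, we have ω ∉ Q(∛488), so x^2 + x + 1 remains irreducible over Q(∛488) and [Q(∛488, ω) : Q(∛488)] = 2. By the tower law, [Q(∛488, ω) : Q] = 3 · 2 = 6. (In fact Q(∛488, ω) is the splitting field of x^3 - 488 over Q.)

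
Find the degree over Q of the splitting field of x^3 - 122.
[K : Q] = 6

The roots of x^3 - 122 are ∛122, ω∛122, ω^2∛122 where ω = e^(2πi/3) is a primitive cube root of unity, so K = Q(∛122, ω). Now [Q(∛122):Q] = 3 (since 122 is not a perfect cube, x^3 - 122 is irreducible) and [Q(ω):Q] = 2. Both 2 and 3 divide [K:Q], and [K:Q] ≤ 3·2 = 6, so [K:Q] = 6. (Equivalently: Q(∛122) ⊂ R but ω ∉ R, so [K : Q(∛122)] = 2.)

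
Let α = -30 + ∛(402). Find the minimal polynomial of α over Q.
m_α(x) = x^3 + 90x^2 + 2700x + 26598

Set β = α + 30 = ∛(402), so β^3 = 402. Then (α + 30)^3 - 402 = 0, i.e. α is a root of g(x) = (x + 30)^3 - 402 = x^3 + 90x^2 + 2700x + 26598. Since g(x) = h(x + 30) where h(x) = x^3 - 402, and h is irreducible over Q (because 402 is not a perfect cube, so h has no rational root, and a monic cubic with no rational root is irreducible), g is also irreducible (irreducibility is preserved under the substitution x → x + 30). Hence m_α(x) = x^3 + 90x^2 + 2700x + 26598.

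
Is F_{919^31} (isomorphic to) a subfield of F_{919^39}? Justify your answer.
No: F_{919^31} is not a subfield of F_{919^39}

F_{p^m} embeds in F_{p^n} iff m | n. Here 31 ∤ 39 (since 39 = 1·31 + 8 with remainder 8 ≠ 0), so F_{919^31} is not a subfield of F_{919^39}. Equivalently: if it were, the tower law would give 31 = [F_{919^31}:F_919] dividing [F_{919^39}:F_919] = 39, contradiction.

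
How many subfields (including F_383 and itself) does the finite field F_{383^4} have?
F_{383^4} has 3 subfields

The subfields of F_{p^n} are exactly the fields F_{p^d} for d | n (each is the fixed field of the unique index-d subgroup of Gal(F_{p^n}/F_p) ≅ Z/nZ). The divisors of n = 4 are {1, 2, 4}, giving 3 subfields: F_{383^1}, F_{383^2}, F_{383^4}.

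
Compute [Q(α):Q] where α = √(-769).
[Q(α):Q] = 2

[Q(α):Q] equals the degree of the minimal polynomial of α. Here α^2 = -769 and x^2 + 769 is irreducible (d = -769 is squarefree, ≠ 1, hence not a square), so deg(m_α) = 2. Thus [Q(α):Q] = 2.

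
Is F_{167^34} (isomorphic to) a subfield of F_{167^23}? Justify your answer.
No: F_{167^34} is not a subfield of F_{167^23}

F_{p^m} embeds in F_{p^n} iff m | n. Here 34 ∤ 23 (since 23 = 0·34 + 23 with remainder 23 ≠ 0), so F_{167^34} is not a subfield of F_{167^23}. Equivalently: if it were, the tower law would give 34 = [F_{167^34}:F_167] dividing [F_{167^23}:F_167] = 23, contradiction.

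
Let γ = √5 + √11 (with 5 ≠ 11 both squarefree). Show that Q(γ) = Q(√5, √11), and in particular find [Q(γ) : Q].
[Q(γ) : Q] = 4 (equivalently, Q(γ) = Q(√5, √11))

Obviously Q(γ) ⊆ Q(√5, √11), and [Q(√5, √11):Q] = 4 (since 5, 11 are distinct squarefree integers > 1 with 55 not a perfect square). To show equality we compute the minimal polynomial of γ. From γ = √5 + √11: γ^2 = 5 + 2√(55) + 11 = 16 + 2√(55), so γ^2 - 16 = 2√(55); squaring, (γ^2 - 16)^2 = 4·55, i.e. γ^4 - 32γ^2 + 256 - 220 = 0, i.e. γ^4 - 32γ^2 + 36 = 0. So γ is a root of x^4 - 32x^2 + 36. This polynomial is irreducible over Q: it has no rational root (each ±√5 ± √11 is irrational), and any factorization into two quadratics over Q would force √(55) ∈ Q (pairing opposite roots) or √5, √11 ∈ Q (other pairings), all impossible. Hence [Q(γ):Q] = 4 = [Q(√5, √11):Q], so Q(γ) = Q(√5, √11).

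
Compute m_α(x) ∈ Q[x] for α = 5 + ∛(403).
m_α(x) = x^3 - 15x^2 + 75x - 528

Set β = α - 5 = ∛(403), so β^3 = 403. Then (α - 5)^3 - 403 = 0, i.e. α is a root of g(x) = (x - 5)^3 - 403 = x^3 - 15x^2 + 75x - 528. Since g(x) = h(x - 5) where h(x) = x^3 - 403, and h is irreducible over Q (because 403 is not a perfect cube, so h has no rational root, and a monic cubic with no rational root is irreducible), g is also irreducible (irreducibility is preserved under the substitution x → x - 5). Hence m_α(x) = x^3 - 15x^2 + 75x - 528.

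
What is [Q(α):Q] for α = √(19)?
[Q(α):Q] = 2

[Q(α):Q] equals the degree of the minimal polynomial of α. Here α^2 = 19 and x^2 - 19 is irreducible (d = 19 is squarefree, ≠ 1, hence not a square), so deg(m_α) = 2. Thus [Q(α):Q] = 2.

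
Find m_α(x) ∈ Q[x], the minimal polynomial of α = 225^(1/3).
m_α(x) = x^3 - 225

α satisfies α^3 = 225, so x^3 - 225 annihilates α. By the rational root test, a rational root p/q (in lowest terms) of x^3 - 225 would satisfy p^3 = 225 q^3, forcing q = 1 and p^3 = 225; but 225 is not a perfect cube, contradiction. A monic cubic over Q with no rational root is irreducible (any nontrivial factorization would include a linear factor). Hence x^3 - 225 is the minimal polynomial of α, and in particular [Q(α):Q] = 3.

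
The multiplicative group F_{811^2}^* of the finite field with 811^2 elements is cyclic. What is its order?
|F_{811^2}^*| = 657720

F_{811^2} has 811^2 = 657721 elements; its multiplicative group consists of all nonzero elements, so |F_{811^2}^*| = 657721 - 1 = 657720. (It is cyclic since any finite subgroup of the multiplicative group of a field is cyclic.)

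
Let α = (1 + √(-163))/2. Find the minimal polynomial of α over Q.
m_α(x) = x^2 - x + 41

From 2α - 1 = √(-163), squaring gives (2α - 1)^2 = -163, i.e. 4α^2 - 4α + 1 = -163, so α^2 - α + (1 + 163)/4 = 0. Since -163 ≡ 1 (mod 4), (1 + 163)/4 = 41 ∈ Z. The polynomial x^2 - x + 41 has discriminant 1 - 4·(41) = -163, which is not a perfect square in Q (d = -163 is squarefree and ≠ 1), so x^2 - x + 41 is irreducible over Q. It is the minimal polynomial of α.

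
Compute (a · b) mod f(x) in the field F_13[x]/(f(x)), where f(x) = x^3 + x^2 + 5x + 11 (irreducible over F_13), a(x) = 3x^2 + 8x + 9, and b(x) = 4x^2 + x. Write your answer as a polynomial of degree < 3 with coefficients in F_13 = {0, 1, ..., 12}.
a · b ≡ 9x + 7 (mod f(x))

Multiply in F_13[x]: a(x)·b(x) = (3x^2 + 8x + 9)·(4x^2 + x) = 12x^4 + 9x^3 + 5x^2 + 9x. This has degree ≥ 3, so divide by f(x) over F_13: 12x^4 + 9x^3 + 5x^2 + 9x = (12x + 10)·(x^3 + x^2 + 5x + 11) + (9x + 7). Hence a·b ≡ 9x + 7 (mod f). (F_13[x]/(f) is a field with 13^3 = 2197 elements since f is irreducible of degree 3.)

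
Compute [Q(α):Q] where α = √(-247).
[Q(α):Q] = 2

[Q(α):Q] equals the degree of the minimal polynomial of α. Here α^2 = -247 and x^2 + 247 is irreducible (d = -247 is squarefree, ≠ 1, hence not a square), so deg(m_α) = 2. Thus [Q(α):Q] = 2.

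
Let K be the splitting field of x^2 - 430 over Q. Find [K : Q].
[K : Q] = 2

f(x) = x^2 - 430 factors as (x - √430)(x + √430). The splitting field is K = Q(√430). Since 430 is squarefree and > 1, it is not a perfect square, so x^2 - 430 is irreducible over Q and [Q(√430) : Q] = 2. Hence [K : Q] = 2.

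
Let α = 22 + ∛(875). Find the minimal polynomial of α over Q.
m_α(x) = x^3 - 66x^2 + 1452x - 11523

Set β = α - 22 = ∛(875), so β^3 = 875. Then (α - 22)^3 - 875 = 0, i.e. α is a root of g(x) = (x - 22)^3 - 875 = x^3 - 66x^2 + 1452x - 11523. Since g(x) = h(x - 22) where h(x) = x^3 - 875, and h is irreducible over Q (because 875 is not a perfect cube, so h has no rational root, and a monic cubic with no rational root is irreducible), g is also irreducible (irreducibility is preserved under the substitution x → x - 22). Hence m_α(x) = x^3 - 66x^2 + 1452x - 11523.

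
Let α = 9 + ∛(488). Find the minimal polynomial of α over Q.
m_α(x) = x^3 - 27x^2 + 243x - 1217

Set β = α - 9 = ∛(488), so β^3 = 488. Then (α - 9)^3 - 488 = 0, i.e. α is a root of g(x) = (x - 9)^3 - 488 = x^3 - 27x^2 + 243x - 1217. Since g(x) = h(x - 9) where h(x) = x^3 - 488, and h is irreducible over Q (because 488 is not a perfect cube, so h has no rational root, and a monic cubic with no rational root is irreducible), g is also irreducible (irreducibility is preserved under the substitution x → x - 9). Hence m_α(x) = x^3 - 27x^2 + 243x - 1217.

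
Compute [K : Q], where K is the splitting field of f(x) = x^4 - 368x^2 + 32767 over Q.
[K : Q] = 4

Solving the quadratic in x^2: x^2 = (368 ± √(368^2 - 4·32767))/2 = (368 ± √4356)/2 = (368 ± 66)/2, giving x^2 = 151 or x^2 = 217. So f(x) = (x^2 - 151)(x^2 - 217) and the roots of f are ±√151, ±√217. Hence the splitting field is K = Q(√151, √217). Since 151 and 217 are distinct squarefree integers > 1, their product 32767 is not a perfect square, so √217 ∉ Q(√151). By the tower law [K:Q] = [Q(√151,√217):Q(√151)] · [Q(√151):Q] = 2 · 2 = 4.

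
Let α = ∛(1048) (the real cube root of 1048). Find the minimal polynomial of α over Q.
m_α(x) = x^3 - 1048

α satisfies α^3 = 1048, so x^3 - 1048 annihilates α. By the rational root test, a rational root p/q (in lowest terms) of x^3 - 1048 would satisfy p^3 = 1048 q^3, forcing q = 1 and p^3 = 1048; but 1048 is not a perfect cube, contradiction. A monic cubic over Q with no rational root is irreducible (any nontrivial factorization would include a linear factor). Hence x^3 - 1048 is the minimal polynomial of α, and in particular [Q(α):Q] = 3.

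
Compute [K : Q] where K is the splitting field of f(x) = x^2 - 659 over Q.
[K : Q] = 2

f(x) = x^2 - 659 factors as (x - √659)(x + √659). The splitting field is K = Q(√659). Since 659 is squarefree and > 1, it is not a perfect square, so x^2 - 659 is irreducible over Q and [Q(√659) : Q] = 2. Hence [K : Q] = 2.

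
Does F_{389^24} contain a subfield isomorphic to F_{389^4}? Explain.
Yes: F_{389^4} is a subfield of F_{389^24}

F_{p^m} embeds in F_{p^n} iff m | n (since F_{p^n} is the splitting field of x^(p^n) - x, and F_{p^m} ⊂ F_{p^n} forces p^n to be a power of p^m, i.e. m | n; conversely if m | n then every root of x^(p^m) - x is a root of x^(p^n) - x). Here 4 | 24 (since 24 = 6·4), so F_{389^4} is a subfield of F_{389^24}, and [F_{389^24} : F_{389^4}] = 24/4 = 6.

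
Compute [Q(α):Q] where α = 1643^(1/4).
[Q(α):Q] = 4

α is a root of x^4 - 1643. By Eisenstein's criterion at the prime p = 31 (which divides the constant term 1643 but p^2 = 961 does not, since 1643 is squarefree), x^4 - 1643 is irreducible over Q. Hence [Q(α):Q] = 4.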